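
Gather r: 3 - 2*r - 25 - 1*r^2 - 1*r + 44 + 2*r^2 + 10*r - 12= r^2 + 7*r + 10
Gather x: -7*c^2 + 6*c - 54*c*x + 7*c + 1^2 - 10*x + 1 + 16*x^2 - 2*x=-7*c^2 + 13*c + 16*x^2 + x*(-54*c - 12) + 2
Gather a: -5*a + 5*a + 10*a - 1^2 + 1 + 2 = 10*a + 2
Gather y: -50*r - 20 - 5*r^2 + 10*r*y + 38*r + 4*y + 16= -5*r^2 - 12*r + y*(10*r + 4) - 4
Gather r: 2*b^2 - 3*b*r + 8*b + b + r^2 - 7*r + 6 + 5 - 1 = 2*b^2 + 9*b + r^2 + r*(-3*b - 7) + 10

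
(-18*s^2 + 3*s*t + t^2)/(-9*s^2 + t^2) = (6*s + t)/(3*s + t)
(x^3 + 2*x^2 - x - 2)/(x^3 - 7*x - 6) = (x - 1)/(x - 3)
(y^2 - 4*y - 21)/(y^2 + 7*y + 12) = (y - 7)/(y + 4)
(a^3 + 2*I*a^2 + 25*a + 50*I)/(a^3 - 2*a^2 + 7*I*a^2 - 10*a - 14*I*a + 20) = (a - 5*I)/(a - 2)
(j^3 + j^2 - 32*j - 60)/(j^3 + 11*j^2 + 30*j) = (j^2 - 4*j - 12)/(j*(j + 6))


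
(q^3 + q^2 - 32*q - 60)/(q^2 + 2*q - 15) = (q^2 - 4*q - 12)/(q - 3)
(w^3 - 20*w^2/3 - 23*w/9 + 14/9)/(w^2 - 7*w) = w + 1/3 - 2/(9*w)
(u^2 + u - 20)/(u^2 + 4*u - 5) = (u - 4)/(u - 1)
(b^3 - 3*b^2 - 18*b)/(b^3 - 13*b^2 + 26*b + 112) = b*(b^2 - 3*b - 18)/(b^3 - 13*b^2 + 26*b + 112)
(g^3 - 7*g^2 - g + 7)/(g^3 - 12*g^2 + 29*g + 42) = (g - 1)/(g - 6)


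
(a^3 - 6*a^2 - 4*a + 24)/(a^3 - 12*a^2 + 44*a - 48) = (a + 2)/(a - 4)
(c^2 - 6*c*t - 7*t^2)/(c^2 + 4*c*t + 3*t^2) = (c - 7*t)/(c + 3*t)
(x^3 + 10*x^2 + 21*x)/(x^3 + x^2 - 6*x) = (x + 7)/(x - 2)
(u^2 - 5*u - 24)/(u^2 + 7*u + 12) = (u - 8)/(u + 4)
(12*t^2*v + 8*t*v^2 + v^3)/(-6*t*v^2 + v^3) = (-12*t^2 - 8*t*v - v^2)/(v*(6*t - v))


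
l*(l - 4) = l^2 - 4*l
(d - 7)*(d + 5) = d^2 - 2*d - 35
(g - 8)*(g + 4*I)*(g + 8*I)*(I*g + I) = I*g^4 - 12*g^3 - 7*I*g^3 + 84*g^2 - 40*I*g^2 + 96*g + 224*I*g + 256*I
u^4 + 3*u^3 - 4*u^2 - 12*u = u*(u - 2)*(u + 2)*(u + 3)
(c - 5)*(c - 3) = c^2 - 8*c + 15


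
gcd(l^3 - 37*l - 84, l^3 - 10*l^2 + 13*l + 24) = 1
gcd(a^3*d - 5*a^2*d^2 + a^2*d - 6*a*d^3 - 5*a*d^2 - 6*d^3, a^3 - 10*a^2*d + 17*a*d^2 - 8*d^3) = 1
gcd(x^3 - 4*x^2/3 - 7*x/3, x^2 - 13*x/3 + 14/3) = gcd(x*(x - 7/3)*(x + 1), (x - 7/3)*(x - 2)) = x - 7/3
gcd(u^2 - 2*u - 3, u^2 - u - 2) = u + 1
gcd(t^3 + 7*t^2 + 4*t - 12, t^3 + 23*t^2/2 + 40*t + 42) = t^2 + 8*t + 12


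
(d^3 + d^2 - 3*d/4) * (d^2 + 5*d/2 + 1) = d^5 + 7*d^4/2 + 11*d^3/4 - 7*d^2/8 - 3*d/4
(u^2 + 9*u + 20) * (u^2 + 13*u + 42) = u^4 + 22*u^3 + 179*u^2 + 638*u + 840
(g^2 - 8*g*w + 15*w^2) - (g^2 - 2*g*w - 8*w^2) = -6*g*w + 23*w^2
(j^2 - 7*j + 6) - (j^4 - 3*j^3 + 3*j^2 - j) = -j^4 + 3*j^3 - 2*j^2 - 6*j + 6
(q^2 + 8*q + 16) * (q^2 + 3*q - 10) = q^4 + 11*q^3 + 30*q^2 - 32*q - 160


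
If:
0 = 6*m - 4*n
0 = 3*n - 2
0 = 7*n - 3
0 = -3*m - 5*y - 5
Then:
No Solution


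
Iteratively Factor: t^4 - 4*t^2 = (t - 2)*(t^3 + 2*t^2) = t*(t - 2)*(t^2 + 2*t) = t^2*(t - 2)*(t + 2)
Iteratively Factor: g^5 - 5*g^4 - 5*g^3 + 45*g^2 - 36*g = (g - 1)*(g^4 - 4*g^3 - 9*g^2 + 36*g) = (g - 1)*(g + 3)*(g^3 - 7*g^2 + 12*g) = g*(g - 1)*(g + 3)*(g^2 - 7*g + 12) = g*(g - 4)*(g - 1)*(g + 3)*(g - 3)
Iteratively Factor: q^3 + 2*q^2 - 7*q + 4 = (q + 4)*(q^2 - 2*q + 1) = (q - 1)*(q + 4)*(q - 1)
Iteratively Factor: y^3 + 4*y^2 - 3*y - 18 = (y + 3)*(y^2 + y - 6) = (y + 3)^2*(y - 2)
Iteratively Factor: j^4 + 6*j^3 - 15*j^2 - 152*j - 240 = (j + 4)*(j^3 + 2*j^2 - 23*j - 60) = (j - 5)*(j + 4)*(j^2 + 7*j + 12) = (j - 5)*(j + 4)^2*(j + 3)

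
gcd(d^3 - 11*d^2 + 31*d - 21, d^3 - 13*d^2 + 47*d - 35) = d^2 - 8*d + 7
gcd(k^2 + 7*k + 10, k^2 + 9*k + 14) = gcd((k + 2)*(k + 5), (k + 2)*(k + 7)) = k + 2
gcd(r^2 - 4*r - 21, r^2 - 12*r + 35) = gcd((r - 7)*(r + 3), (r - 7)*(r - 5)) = r - 7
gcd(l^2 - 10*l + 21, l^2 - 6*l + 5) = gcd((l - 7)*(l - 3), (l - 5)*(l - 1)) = 1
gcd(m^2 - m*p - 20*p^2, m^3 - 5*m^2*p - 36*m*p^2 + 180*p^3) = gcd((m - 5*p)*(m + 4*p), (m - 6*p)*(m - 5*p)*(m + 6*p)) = -m + 5*p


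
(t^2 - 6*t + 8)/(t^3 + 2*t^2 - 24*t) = (t - 2)/(t*(t + 6))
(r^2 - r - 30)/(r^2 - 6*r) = (r + 5)/r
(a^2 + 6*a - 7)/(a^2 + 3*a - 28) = (a - 1)/(a - 4)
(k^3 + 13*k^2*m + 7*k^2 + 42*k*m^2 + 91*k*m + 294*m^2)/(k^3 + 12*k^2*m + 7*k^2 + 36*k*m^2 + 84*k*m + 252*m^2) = (k + 7*m)/(k + 6*m)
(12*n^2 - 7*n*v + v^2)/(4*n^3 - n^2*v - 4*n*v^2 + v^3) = (-3*n + v)/(-n^2 + v^2)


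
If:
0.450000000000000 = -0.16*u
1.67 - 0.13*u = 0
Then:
No Solution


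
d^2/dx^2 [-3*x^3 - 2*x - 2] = -18*x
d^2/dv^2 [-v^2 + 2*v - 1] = -2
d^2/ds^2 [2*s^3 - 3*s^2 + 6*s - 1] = 12*s - 6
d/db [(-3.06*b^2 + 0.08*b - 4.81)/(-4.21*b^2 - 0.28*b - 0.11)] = (1.1936*b^2 - 39.827*b - 1.3556)/(17.7241*b^4 + 2.3576*b^3 + 1.0046*b^2 + 0.0616*b + 0.0121)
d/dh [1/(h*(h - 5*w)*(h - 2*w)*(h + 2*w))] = (-4*h^3 + 15*h^2*w + 8*h*w^2 - 20*w^3)/(h^2*(h^6 - 10*h^5*w + 17*h^4*w^2 + 80*h^3*w^3 - 184*h^2*w^4 - 160*h*w^5 + 400*w^6))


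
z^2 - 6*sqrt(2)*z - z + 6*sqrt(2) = (z - 1)*(z - 6*sqrt(2))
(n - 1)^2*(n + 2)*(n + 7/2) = n^4 + 7*n^3/2 - 3*n^2 - 17*n/2 + 7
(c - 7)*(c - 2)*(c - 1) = c^3 - 10*c^2 + 23*c - 14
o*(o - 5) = o^2 - 5*o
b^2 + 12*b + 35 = (b + 5)*(b + 7)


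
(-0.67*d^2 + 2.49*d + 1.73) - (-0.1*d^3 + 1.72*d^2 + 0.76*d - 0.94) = 0.1*d^3 - 2.39*d^2 + 1.73*d + 2.67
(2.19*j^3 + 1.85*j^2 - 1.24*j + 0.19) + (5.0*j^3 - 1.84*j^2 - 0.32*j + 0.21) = 7.19*j^3 + 0.01*j^2 - 1.56*j + 0.4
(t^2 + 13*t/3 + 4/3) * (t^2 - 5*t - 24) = t^4 - 2*t^3/3 - 133*t^2/3 - 332*t/3 - 32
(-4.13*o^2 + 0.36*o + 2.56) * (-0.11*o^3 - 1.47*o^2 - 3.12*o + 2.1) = 0.4543*o^5 + 6.0315*o^4 + 12.0748*o^3 - 13.5594*o^2 - 7.2312*o + 5.376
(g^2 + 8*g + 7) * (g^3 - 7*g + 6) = g^5 + 8*g^4 - 50*g^2 - g + 42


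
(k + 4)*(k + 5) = k^2 + 9*k + 20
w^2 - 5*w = w*(w - 5)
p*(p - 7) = p^2 - 7*p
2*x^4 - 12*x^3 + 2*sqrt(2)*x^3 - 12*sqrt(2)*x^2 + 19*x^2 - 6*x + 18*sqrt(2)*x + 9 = (x - 3)^2*(sqrt(2)*x + 1)^2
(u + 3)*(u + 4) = u^2 + 7*u + 12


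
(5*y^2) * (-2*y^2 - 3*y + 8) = -10*y^4 - 15*y^3 + 40*y^2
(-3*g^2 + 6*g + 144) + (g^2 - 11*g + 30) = -2*g^2 - 5*g + 174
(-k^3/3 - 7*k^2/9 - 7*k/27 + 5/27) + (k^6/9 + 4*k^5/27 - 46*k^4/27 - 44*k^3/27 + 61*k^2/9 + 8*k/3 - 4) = k^6/9 + 4*k^5/27 - 46*k^4/27 - 53*k^3/27 + 6*k^2 + 65*k/27 - 103/27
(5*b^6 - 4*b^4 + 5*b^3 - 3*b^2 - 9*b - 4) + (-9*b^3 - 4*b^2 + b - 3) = 5*b^6 - 4*b^4 - 4*b^3 - 7*b^2 - 8*b - 7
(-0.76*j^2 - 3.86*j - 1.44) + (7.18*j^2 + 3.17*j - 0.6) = 6.42*j^2 - 0.69*j - 2.04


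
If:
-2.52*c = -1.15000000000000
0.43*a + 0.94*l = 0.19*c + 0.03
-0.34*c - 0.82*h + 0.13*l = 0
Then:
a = 0.27141011443337 - 2.18604651162791*l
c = 0.46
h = 0.158536585365854*l - 0.189217963608208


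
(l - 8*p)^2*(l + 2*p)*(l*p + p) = l^4*p - 14*l^3*p^2 + l^3*p + 32*l^2*p^3 - 14*l^2*p^2 + 128*l*p^4 + 32*l*p^3 + 128*p^4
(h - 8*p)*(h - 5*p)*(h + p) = h^3 - 12*h^2*p + 27*h*p^2 + 40*p^3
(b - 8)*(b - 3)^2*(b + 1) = b^4 - 13*b^3 + 43*b^2 - 15*b - 72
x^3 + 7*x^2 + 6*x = x*(x + 1)*(x + 6)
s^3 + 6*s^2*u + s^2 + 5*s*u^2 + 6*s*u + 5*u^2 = (s + 1)*(s + u)*(s + 5*u)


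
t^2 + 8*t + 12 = (t + 2)*(t + 6)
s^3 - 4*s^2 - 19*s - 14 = (s - 7)*(s + 1)*(s + 2)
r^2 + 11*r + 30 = (r + 5)*(r + 6)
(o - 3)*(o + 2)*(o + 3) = o^3 + 2*o^2 - 9*o - 18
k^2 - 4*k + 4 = (k - 2)^2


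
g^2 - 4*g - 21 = (g - 7)*(g + 3)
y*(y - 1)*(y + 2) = y^3 + y^2 - 2*y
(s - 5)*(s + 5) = s^2 - 25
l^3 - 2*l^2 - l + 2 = (l - 2)*(l - 1)*(l + 1)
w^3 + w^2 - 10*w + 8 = (w - 2)*(w - 1)*(w + 4)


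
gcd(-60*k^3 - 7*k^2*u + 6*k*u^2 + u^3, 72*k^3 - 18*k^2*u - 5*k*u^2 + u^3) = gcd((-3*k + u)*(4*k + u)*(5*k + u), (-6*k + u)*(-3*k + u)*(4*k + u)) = -12*k^2 + k*u + u^2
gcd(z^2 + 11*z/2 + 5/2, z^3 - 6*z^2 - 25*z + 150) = z + 5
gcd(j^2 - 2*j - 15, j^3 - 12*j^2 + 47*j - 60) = j - 5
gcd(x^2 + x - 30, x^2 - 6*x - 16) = 1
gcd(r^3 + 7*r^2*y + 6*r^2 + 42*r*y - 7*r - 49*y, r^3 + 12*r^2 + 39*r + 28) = r + 7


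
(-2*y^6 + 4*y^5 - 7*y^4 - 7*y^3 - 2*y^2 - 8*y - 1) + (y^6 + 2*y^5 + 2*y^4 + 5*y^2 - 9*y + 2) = -y^6 + 6*y^5 - 5*y^4 - 7*y^3 + 3*y^2 - 17*y + 1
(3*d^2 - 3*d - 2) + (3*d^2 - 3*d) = 6*d^2 - 6*d - 2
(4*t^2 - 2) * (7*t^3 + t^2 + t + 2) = 28*t^5 + 4*t^4 - 10*t^3 + 6*t^2 - 2*t - 4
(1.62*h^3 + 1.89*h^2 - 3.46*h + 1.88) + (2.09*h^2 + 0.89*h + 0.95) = 1.62*h^3 + 3.98*h^2 - 2.57*h + 2.83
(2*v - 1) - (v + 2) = v - 3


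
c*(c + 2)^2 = c^3 + 4*c^2 + 4*c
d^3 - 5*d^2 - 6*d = d*(d - 6)*(d + 1)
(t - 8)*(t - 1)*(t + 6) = t^3 - 3*t^2 - 46*t + 48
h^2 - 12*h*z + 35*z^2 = (h - 7*z)*(h - 5*z)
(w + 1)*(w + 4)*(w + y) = w^3 + w^2*y + 5*w^2 + 5*w*y + 4*w + 4*y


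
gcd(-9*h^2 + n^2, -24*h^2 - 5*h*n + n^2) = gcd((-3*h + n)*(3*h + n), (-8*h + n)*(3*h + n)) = 3*h + n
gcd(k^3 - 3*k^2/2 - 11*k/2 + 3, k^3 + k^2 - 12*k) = k - 3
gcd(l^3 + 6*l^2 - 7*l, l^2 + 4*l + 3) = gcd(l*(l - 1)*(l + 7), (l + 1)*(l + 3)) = 1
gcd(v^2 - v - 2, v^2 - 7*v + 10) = v - 2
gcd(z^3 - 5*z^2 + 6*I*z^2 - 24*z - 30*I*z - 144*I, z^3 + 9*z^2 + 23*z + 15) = z + 3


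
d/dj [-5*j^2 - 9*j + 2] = -10*j - 9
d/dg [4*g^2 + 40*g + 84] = 8*g + 40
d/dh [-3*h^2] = -6*h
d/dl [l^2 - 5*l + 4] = 2*l - 5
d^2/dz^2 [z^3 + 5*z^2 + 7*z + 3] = 6*z + 10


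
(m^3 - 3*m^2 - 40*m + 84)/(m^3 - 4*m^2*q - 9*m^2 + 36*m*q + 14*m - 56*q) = (-m - 6)/(-m + 4*q)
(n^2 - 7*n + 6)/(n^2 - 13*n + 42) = (n - 1)/(n - 7)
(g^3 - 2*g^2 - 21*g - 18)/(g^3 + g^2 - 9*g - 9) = (g - 6)/(g - 3)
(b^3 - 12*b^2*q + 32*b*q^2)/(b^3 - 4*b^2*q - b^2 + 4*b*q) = (b - 8*q)/(b - 1)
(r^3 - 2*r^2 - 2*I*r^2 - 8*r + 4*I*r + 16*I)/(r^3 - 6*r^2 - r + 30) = (r^2 - 2*r*(2 + I) + 8*I)/(r^2 - 8*r + 15)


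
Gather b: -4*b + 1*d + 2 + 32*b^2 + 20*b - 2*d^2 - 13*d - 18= 32*b^2 + 16*b - 2*d^2 - 12*d - 16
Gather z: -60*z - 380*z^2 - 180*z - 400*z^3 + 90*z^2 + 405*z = -400*z^3 - 290*z^2 + 165*z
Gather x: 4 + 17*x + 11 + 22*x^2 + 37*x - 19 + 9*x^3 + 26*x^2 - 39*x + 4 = 9*x^3 + 48*x^2 + 15*x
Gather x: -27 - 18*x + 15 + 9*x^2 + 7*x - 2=9*x^2 - 11*x - 14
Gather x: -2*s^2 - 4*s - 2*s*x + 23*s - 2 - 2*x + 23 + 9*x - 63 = -2*s^2 + 19*s + x*(7 - 2*s) - 42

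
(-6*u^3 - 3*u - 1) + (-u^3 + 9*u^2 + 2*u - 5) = -7*u^3 + 9*u^2 - u - 6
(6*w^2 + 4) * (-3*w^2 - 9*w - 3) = -18*w^4 - 54*w^3 - 30*w^2 - 36*w - 12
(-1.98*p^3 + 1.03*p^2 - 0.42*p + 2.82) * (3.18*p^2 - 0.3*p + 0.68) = -6.2964*p^5 + 3.8694*p^4 - 2.991*p^3 + 9.794*p^2 - 1.1316*p + 1.9176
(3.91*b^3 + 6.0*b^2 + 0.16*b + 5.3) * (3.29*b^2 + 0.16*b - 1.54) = 12.8639*b^5 + 20.3656*b^4 - 4.535*b^3 + 8.2226*b^2 + 0.6016*b - 8.162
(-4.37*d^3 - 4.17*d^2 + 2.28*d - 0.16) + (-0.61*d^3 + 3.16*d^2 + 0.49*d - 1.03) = -4.98*d^3 - 1.01*d^2 + 2.77*d - 1.19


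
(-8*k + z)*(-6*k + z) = 48*k^2 - 14*k*z + z^2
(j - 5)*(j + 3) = j^2 - 2*j - 15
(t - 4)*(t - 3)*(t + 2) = t^3 - 5*t^2 - 2*t + 24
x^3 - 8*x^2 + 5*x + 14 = (x - 7)*(x - 2)*(x + 1)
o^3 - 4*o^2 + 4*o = o*(o - 2)^2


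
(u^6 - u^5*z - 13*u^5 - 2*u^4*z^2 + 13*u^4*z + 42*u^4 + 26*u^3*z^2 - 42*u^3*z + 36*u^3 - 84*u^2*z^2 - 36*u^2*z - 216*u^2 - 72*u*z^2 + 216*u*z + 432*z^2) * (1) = u^6 - u^5*z - 13*u^5 - 2*u^4*z^2 + 13*u^4*z + 42*u^4 + 26*u^3*z^2 - 42*u^3*z + 36*u^3 - 84*u^2*z^2 - 36*u^2*z - 216*u^2 - 72*u*z^2 + 216*u*z + 432*z^2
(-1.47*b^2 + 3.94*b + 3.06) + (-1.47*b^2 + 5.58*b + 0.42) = -2.94*b^2 + 9.52*b + 3.48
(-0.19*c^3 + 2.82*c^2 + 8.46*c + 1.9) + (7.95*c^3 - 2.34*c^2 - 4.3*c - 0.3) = 7.76*c^3 + 0.48*c^2 + 4.16*c + 1.6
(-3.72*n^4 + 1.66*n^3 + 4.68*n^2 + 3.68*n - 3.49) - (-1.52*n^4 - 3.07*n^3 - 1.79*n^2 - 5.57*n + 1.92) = -2.2*n^4 + 4.73*n^3 + 6.47*n^2 + 9.25*n - 5.41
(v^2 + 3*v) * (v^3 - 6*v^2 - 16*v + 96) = v^5 - 3*v^4 - 34*v^3 + 48*v^2 + 288*v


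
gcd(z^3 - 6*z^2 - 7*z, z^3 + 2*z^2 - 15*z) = z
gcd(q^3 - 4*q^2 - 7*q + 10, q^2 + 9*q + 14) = q + 2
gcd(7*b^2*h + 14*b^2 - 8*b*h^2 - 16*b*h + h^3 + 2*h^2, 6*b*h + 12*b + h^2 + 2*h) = h + 2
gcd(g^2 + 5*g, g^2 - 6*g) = g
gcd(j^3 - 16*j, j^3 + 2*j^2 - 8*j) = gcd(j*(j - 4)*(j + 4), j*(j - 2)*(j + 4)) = j^2 + 4*j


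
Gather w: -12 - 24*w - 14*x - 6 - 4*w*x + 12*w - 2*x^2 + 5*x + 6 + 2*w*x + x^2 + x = w*(-2*x - 12) - x^2 - 8*x - 12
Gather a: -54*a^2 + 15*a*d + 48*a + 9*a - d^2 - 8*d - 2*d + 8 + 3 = -54*a^2 + a*(15*d + 57) - d^2 - 10*d + 11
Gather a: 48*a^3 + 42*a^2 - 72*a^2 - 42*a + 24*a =48*a^3 - 30*a^2 - 18*a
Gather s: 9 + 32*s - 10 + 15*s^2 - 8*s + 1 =15*s^2 + 24*s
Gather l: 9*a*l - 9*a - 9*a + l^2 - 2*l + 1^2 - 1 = -18*a + l^2 + l*(9*a - 2)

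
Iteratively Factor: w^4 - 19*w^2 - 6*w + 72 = (w - 4)*(w^3 + 4*w^2 - 3*w - 18) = (w - 4)*(w + 3)*(w^2 + w - 6) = (w - 4)*(w - 2)*(w + 3)*(w + 3)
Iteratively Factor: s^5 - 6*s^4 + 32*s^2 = (s - 4)*(s^4 - 2*s^3 - 8*s^2) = (s - 4)*(s + 2)*(s^3 - 4*s^2) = s*(s - 4)*(s + 2)*(s^2 - 4*s) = s^2*(s - 4)*(s + 2)*(s - 4)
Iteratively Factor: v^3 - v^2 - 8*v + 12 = (v + 3)*(v^2 - 4*v + 4) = (v - 2)*(v + 3)*(v - 2)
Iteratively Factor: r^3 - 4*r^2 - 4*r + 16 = (r + 2)*(r^2 - 6*r + 8) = (r - 4)*(r + 2)*(r - 2)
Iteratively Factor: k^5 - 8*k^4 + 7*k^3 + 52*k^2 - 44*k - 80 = (k + 2)*(k^4 - 10*k^3 + 27*k^2 - 2*k - 40) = (k - 5)*(k + 2)*(k^3 - 5*k^2 + 2*k + 8) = (k - 5)*(k - 4)*(k + 2)*(k^2 - k - 2) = (k - 5)*(k - 4)*(k + 1)*(k + 2)*(k - 2)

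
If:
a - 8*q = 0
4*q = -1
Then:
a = -2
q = -1/4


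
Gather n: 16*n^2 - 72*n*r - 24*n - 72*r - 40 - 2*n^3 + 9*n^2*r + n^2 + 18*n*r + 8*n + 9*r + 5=-2*n^3 + n^2*(9*r + 17) + n*(-54*r - 16) - 63*r - 35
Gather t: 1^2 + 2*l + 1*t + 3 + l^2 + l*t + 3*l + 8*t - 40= l^2 + 5*l + t*(l + 9) - 36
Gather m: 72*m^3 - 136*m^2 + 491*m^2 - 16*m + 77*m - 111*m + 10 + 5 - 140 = 72*m^3 + 355*m^2 - 50*m - 125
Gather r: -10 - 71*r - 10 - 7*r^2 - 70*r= -7*r^2 - 141*r - 20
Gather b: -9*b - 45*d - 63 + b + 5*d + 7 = -8*b - 40*d - 56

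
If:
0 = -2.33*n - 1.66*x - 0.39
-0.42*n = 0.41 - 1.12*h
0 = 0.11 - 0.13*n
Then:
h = 0.68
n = 0.85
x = -1.42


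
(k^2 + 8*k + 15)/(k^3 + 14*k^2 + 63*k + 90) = 1/(k + 6)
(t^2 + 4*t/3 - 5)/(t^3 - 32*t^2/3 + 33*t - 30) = (t + 3)/(t^2 - 9*t + 18)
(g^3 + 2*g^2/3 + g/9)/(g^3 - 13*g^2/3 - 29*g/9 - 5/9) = g/(g - 5)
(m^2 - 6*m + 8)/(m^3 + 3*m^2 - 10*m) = (m - 4)/(m*(m + 5))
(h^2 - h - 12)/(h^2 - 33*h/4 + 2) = 4*(h^2 - h - 12)/(4*h^2 - 33*h + 8)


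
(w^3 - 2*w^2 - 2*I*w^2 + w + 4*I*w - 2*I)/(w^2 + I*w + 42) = (w^3 - 2*w^2*(1 + I) + w*(1 + 4*I) - 2*I)/(w^2 + I*w + 42)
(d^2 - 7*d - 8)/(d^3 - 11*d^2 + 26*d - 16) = (d + 1)/(d^2 - 3*d + 2)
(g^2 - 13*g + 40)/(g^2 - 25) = (g - 8)/(g + 5)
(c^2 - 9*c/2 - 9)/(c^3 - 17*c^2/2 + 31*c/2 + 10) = (2*c^2 - 9*c - 18)/(2*c^3 - 17*c^2 + 31*c + 20)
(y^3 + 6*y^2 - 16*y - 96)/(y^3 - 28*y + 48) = (y + 4)/(y - 2)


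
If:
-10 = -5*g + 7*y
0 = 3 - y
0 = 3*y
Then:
No Solution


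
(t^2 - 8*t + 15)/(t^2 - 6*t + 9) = (t - 5)/(t - 3)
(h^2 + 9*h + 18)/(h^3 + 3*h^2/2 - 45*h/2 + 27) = 2*(h + 3)/(2*h^2 - 9*h + 9)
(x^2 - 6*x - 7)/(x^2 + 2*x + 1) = (x - 7)/(x + 1)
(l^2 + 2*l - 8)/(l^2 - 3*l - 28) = (l - 2)/(l - 7)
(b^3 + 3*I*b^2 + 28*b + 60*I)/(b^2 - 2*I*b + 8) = (b^2 + I*b + 30)/(b - 4*I)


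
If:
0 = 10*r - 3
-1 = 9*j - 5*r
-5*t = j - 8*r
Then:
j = 1/18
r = 3/10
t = 211/450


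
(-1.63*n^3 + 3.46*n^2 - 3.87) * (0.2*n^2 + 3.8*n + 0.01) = -0.326*n^5 - 5.502*n^4 + 13.1317*n^3 - 0.7394*n^2 - 14.706*n - 0.0387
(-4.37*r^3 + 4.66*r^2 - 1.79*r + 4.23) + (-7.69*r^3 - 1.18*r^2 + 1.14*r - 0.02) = -12.06*r^3 + 3.48*r^2 - 0.65*r + 4.21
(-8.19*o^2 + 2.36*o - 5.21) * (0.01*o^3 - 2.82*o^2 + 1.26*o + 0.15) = -0.0819*o^5 + 23.1194*o^4 - 17.0267*o^3 + 16.4373*o^2 - 6.2106*o - 0.7815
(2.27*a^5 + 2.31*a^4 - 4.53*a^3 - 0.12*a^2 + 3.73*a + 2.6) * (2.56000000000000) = 5.8112*a^5 + 5.9136*a^4 - 11.5968*a^3 - 0.3072*a^2 + 9.5488*a + 6.656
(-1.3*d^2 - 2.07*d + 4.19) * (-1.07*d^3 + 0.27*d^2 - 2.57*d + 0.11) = 1.391*d^5 + 1.8639*d^4 - 1.7012*d^3 + 6.3082*d^2 - 10.996*d + 0.4609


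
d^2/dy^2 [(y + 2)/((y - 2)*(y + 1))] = 2*(y^3 + 6*y^2 + 4)/(y^6 - 3*y^5 - 3*y^4 + 11*y^3 + 6*y^2 - 12*y - 8)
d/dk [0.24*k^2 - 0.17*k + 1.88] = 0.48*k - 0.17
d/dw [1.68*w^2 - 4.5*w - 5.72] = 3.36*w - 4.5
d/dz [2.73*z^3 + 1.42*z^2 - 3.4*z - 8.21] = 8.19*z^2 + 2.84*z - 3.4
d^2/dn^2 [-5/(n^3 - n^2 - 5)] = 10*(n^2*(3*n - 2)^2 + (3*n - 1)*(-n^3 + n^2 + 5))/(-n^3 + n^2 + 5)^3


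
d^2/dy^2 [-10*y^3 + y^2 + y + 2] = 2 - 60*y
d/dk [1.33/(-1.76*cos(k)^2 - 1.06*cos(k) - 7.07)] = -(4.6816*cos(k) + 1.4098)*sin(k)/(1.76*cos(k)^2 + 1.06*cos(k) + 7.07)^2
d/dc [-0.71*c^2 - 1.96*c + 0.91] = -1.42*c - 1.96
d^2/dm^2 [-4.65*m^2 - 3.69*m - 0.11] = -9.30000000000000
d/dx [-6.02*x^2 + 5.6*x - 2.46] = 5.6 - 12.04*x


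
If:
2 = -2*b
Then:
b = -1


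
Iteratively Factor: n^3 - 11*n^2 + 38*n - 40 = (n - 4)*(n^2 - 7*n + 10) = (n - 4)*(n - 2)*(n - 5)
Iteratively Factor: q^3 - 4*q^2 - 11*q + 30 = (q + 3)*(q^2 - 7*q + 10) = (q - 5)*(q + 3)*(q - 2)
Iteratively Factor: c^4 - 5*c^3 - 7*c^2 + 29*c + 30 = (c - 5)*(c^3 - 7*c - 6) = (c - 5)*(c + 1)*(c^2 - c - 6) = (c - 5)*(c - 3)*(c + 1)*(c + 2)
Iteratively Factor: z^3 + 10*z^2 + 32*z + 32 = (z + 4)*(z^2 + 6*z + 8) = (z + 4)^2*(z + 2)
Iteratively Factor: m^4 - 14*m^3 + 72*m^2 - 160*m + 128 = (m - 4)*(m^3 - 10*m^2 + 32*m - 32) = (m - 4)*(m - 2)*(m^2 - 8*m + 16) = (m - 4)^2*(m - 2)*(m - 4)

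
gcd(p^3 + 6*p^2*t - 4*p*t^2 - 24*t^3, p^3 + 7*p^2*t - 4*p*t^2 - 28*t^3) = p^2 - 4*t^2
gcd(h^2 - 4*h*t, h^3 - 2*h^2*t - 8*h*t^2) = -h^2 + 4*h*t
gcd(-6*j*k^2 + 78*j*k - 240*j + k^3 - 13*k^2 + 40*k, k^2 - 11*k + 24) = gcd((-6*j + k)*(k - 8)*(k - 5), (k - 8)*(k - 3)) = k - 8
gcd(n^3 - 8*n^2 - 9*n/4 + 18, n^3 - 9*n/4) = n^2 - 9/4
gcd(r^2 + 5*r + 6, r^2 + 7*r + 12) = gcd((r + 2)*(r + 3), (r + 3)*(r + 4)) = r + 3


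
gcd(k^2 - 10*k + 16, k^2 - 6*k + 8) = k - 2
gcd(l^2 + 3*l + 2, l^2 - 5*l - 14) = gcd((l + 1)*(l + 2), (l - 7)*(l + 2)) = l + 2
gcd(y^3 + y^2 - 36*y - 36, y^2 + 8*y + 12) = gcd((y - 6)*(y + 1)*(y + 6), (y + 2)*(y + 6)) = y + 6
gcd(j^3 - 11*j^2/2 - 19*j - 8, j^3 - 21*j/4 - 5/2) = j^2 + 5*j/2 + 1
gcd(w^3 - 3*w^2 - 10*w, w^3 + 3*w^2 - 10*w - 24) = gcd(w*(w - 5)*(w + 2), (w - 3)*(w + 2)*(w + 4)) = w + 2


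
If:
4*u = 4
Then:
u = 1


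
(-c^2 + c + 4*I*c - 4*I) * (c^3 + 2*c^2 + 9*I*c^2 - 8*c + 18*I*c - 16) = -c^5 - c^4 - 5*I*c^4 - 26*c^3 - 5*I*c^3 - 28*c^2 - 22*I*c^2 + 56*c - 32*I*c + 64*I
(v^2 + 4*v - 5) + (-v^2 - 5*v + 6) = 1 - v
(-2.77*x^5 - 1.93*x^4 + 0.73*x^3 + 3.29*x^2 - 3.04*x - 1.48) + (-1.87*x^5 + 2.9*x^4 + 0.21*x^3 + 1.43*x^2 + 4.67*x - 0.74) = -4.64*x^5 + 0.97*x^4 + 0.94*x^3 + 4.72*x^2 + 1.63*x - 2.22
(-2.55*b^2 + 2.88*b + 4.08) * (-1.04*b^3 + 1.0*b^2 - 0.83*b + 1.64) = 2.652*b^5 - 5.5452*b^4 + 0.7533*b^3 - 2.4924*b^2 + 1.3368*b + 6.6912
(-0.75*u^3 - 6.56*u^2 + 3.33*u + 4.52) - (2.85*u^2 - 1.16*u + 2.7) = -0.75*u^3 - 9.41*u^2 + 4.49*u + 1.82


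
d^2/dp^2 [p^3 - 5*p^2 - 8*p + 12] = 6*p - 10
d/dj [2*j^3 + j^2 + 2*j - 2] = 6*j^2 + 2*j + 2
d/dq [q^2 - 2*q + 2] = 2*q - 2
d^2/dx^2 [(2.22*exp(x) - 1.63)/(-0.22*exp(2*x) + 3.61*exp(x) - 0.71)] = (-0.107448*exp(4*x) - 1.447556*exp(3*x) - 1.803054*exp(2*x) + 14.533817*exp(x) + 3.058751)*exp(x)/(0.010648*exp(6*x) - 0.524172*exp(5*x) + 8.704278*exp(4*x) - 50.429173*exp(3*x) + 28.091079*exp(2*x) - 5.459403*exp(x) + 0.357911)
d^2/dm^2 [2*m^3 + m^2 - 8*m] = 12*m + 2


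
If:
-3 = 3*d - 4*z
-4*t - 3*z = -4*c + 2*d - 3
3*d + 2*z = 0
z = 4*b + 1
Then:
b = -1/8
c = t - 13/24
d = -1/3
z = 1/2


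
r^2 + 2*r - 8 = (r - 2)*(r + 4)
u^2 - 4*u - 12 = (u - 6)*(u + 2)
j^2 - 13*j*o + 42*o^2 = (j - 7*o)*(j - 6*o)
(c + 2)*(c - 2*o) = c^2 - 2*c*o + 2*c - 4*o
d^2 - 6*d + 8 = (d - 4)*(d - 2)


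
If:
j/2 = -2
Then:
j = -4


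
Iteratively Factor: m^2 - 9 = (m + 3)*(m - 3)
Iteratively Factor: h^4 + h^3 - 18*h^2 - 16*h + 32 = (h - 4)*(h^3 + 5*h^2 + 2*h - 8) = (h - 4)*(h - 1)*(h^2 + 6*h + 8) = (h - 4)*(h - 1)*(h + 2)*(h + 4)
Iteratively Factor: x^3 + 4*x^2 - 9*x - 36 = (x - 3)*(x^2 + 7*x + 12) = (x - 3)*(x + 4)*(x + 3)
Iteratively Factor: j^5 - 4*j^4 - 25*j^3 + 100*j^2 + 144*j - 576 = (j + 3)*(j^4 - 7*j^3 - 4*j^2 + 112*j - 192) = (j + 3)*(j + 4)*(j^3 - 11*j^2 + 40*j - 48) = (j - 4)*(j + 3)*(j + 4)*(j^2 - 7*j + 12) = (j - 4)^2*(j + 3)*(j + 4)*(j - 3)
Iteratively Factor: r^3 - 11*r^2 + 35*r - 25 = (r - 5)*(r^2 - 6*r + 5) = (r - 5)^2*(r - 1)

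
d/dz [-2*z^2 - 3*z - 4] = -4*z - 3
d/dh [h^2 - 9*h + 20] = 2*h - 9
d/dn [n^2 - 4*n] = 2*n - 4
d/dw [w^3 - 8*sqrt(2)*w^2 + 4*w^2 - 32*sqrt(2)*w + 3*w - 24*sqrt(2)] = 3*w^2 - 16*sqrt(2)*w + 8*w - 32*sqrt(2) + 3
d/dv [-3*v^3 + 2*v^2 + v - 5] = -9*v^2 + 4*v + 1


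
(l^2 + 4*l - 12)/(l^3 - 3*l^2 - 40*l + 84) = 1/(l - 7)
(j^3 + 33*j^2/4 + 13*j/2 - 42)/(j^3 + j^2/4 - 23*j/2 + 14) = (j + 6)/(j - 2)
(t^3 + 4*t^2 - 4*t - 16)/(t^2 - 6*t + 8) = (t^2 + 6*t + 8)/(t - 4)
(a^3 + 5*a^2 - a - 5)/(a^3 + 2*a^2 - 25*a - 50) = (a^2 - 1)/(a^2 - 3*a - 10)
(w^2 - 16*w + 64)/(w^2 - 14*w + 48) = (w - 8)/(w - 6)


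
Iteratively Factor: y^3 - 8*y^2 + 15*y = (y - 5)*(y^2 - 3*y) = (y - 5)*(y - 3)*(y)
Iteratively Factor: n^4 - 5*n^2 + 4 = (n - 1)*(n^3 + n^2 - 4*n - 4) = (n - 1)*(n + 1)*(n^2 - 4) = (n - 1)*(n + 1)*(n + 2)*(n - 2)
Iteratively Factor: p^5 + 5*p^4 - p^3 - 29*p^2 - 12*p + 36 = (p - 2)*(p^4 + 7*p^3 + 13*p^2 - 3*p - 18) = (p - 2)*(p - 1)*(p^3 + 8*p^2 + 21*p + 18) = (p - 2)*(p - 1)*(p + 3)*(p^2 + 5*p + 6) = (p - 2)*(p - 1)*(p + 2)*(p + 3)*(p + 3)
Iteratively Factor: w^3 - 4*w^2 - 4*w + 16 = (w - 2)*(w^2 - 2*w - 8) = (w - 4)*(w - 2)*(w + 2)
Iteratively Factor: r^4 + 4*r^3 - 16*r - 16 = (r + 2)*(r^3 + 2*r^2 - 4*r - 8) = (r + 2)^2*(r^2 - 4) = (r + 2)^3*(r - 2)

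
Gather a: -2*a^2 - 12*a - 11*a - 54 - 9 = -2*a^2 - 23*a - 63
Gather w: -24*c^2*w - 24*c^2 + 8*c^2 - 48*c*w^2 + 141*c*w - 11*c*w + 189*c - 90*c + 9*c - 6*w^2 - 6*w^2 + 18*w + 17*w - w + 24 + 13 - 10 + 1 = -16*c^2 + 108*c + w^2*(-48*c - 12) + w*(-24*c^2 + 130*c + 34) + 28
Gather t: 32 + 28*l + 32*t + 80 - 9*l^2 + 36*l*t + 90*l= -9*l^2 + 118*l + t*(36*l + 32) + 112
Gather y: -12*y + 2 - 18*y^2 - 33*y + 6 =-18*y^2 - 45*y + 8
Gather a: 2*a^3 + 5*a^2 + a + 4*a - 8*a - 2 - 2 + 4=2*a^3 + 5*a^2 - 3*a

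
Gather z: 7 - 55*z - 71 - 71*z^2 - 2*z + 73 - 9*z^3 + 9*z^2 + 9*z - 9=-9*z^3 - 62*z^2 - 48*z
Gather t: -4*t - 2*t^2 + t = -2*t^2 - 3*t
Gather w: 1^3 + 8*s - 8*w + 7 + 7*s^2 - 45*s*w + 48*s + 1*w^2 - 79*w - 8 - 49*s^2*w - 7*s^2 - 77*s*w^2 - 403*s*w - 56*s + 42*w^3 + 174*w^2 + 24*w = 42*w^3 + w^2*(175 - 77*s) + w*(-49*s^2 - 448*s - 63)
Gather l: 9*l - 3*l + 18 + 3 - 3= 6*l + 18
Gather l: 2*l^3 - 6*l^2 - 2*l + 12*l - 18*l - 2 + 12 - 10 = 2*l^3 - 6*l^2 - 8*l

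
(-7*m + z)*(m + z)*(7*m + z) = -49*m^3 - 49*m^2*z + m*z^2 + z^3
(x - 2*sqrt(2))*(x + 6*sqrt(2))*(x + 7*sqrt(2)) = x^3 + 11*sqrt(2)*x^2 + 32*x - 168*sqrt(2)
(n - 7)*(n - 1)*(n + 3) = n^3 - 5*n^2 - 17*n + 21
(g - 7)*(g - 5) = g^2 - 12*g + 35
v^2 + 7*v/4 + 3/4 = (v + 3/4)*(v + 1)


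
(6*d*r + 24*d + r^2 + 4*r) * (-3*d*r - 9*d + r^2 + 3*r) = -18*d^2*r^2 - 126*d^2*r - 216*d^2 + 3*d*r^3 + 21*d*r^2 + 36*d*r + r^4 + 7*r^3 + 12*r^2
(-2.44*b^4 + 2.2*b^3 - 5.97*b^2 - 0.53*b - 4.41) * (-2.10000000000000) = 5.124*b^4 - 4.62*b^3 + 12.537*b^2 + 1.113*b + 9.261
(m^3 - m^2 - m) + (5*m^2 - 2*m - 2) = m^3 + 4*m^2 - 3*m - 2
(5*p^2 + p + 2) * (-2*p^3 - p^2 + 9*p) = -10*p^5 - 7*p^4 + 40*p^3 + 7*p^2 + 18*p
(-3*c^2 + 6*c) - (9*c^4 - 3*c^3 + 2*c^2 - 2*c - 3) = -9*c^4 + 3*c^3 - 5*c^2 + 8*c + 3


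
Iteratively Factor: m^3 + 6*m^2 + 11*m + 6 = (m + 2)*(m^2 + 4*m + 3) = (m + 2)*(m + 3)*(m + 1)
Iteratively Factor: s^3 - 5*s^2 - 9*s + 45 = (s + 3)*(s^2 - 8*s + 15) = (s - 5)*(s + 3)*(s - 3)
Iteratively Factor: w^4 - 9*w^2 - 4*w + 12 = (w - 3)*(w^3 + 3*w^2 - 4) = (w - 3)*(w + 2)*(w^2 + w - 2) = (w - 3)*(w - 1)*(w + 2)*(w + 2)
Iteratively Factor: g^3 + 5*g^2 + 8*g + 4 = (g + 2)*(g^2 + 3*g + 2) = (g + 1)*(g + 2)*(g + 2)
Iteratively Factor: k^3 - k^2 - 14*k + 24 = (k - 3)*(k^2 + 2*k - 8) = (k - 3)*(k + 4)*(k - 2)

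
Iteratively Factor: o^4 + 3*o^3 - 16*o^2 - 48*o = (o - 4)*(o^3 + 7*o^2 + 12*o) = (o - 4)*(o + 3)*(o^2 + 4*o) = (o - 4)*(o + 3)*(o + 4)*(o)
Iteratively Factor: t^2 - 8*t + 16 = (t - 4)*(t - 4)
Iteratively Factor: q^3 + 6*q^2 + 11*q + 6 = (q + 3)*(q^2 + 3*q + 2) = (q + 2)*(q + 3)*(q + 1)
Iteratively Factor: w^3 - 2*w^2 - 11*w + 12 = (w - 4)*(w^2 + 2*w - 3) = (w - 4)*(w - 1)*(w + 3)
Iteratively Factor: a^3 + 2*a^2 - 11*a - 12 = (a - 3)*(a^2 + 5*a + 4) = (a - 3)*(a + 1)*(a + 4)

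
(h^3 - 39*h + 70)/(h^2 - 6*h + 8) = (h^2 + 2*h - 35)/(h - 4)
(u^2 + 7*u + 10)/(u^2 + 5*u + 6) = (u + 5)/(u + 3)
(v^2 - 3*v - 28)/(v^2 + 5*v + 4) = (v - 7)/(v + 1)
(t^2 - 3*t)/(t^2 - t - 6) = t/(t + 2)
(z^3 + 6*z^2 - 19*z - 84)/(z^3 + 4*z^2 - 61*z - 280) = (z^2 - z - 12)/(z^2 - 3*z - 40)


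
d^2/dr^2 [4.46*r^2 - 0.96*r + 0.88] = 8.92000000000000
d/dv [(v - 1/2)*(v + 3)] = 2*v + 5/2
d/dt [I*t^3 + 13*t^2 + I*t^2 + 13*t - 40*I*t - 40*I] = 3*I*t^2 + 2*t*(13 + I) + 13 - 40*I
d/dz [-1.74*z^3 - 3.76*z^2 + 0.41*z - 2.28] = -5.22*z^2 - 7.52*z + 0.41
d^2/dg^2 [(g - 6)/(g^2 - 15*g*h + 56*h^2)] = 2*((g - 6)*(2*g - 15*h)^2 + 3*(-g + 5*h + 2)*(g^2 - 15*g*h + 56*h^2))/(g^2 - 15*g*h + 56*h^2)^3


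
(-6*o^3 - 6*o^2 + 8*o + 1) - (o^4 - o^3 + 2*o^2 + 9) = -o^4 - 5*o^3 - 8*o^2 + 8*o - 8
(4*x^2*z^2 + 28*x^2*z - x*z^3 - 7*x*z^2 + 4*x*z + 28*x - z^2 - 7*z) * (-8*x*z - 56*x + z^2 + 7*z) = -32*x^3*z^3 - 448*x^3*z^2 - 1568*x^3*z + 12*x^2*z^4 + 168*x^2*z^3 + 556*x^2*z^2 - 448*x^2*z - 1568*x^2 - x*z^5 - 14*x*z^4 - 37*x*z^3 + 168*x*z^2 + 588*x*z - z^4 - 14*z^3 - 49*z^2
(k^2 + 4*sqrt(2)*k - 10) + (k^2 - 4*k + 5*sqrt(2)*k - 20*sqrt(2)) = 2*k^2 - 4*k + 9*sqrt(2)*k - 20*sqrt(2) - 10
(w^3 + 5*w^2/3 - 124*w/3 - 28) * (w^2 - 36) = w^5 + 5*w^4/3 - 232*w^3/3 - 88*w^2 + 1488*w + 1008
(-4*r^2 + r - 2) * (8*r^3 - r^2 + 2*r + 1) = -32*r^5 + 12*r^4 - 25*r^3 - 3*r - 2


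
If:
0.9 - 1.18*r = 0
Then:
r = 0.76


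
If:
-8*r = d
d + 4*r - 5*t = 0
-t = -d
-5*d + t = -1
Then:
No Solution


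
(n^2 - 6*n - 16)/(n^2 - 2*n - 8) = (n - 8)/(n - 4)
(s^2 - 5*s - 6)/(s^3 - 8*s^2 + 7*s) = (s^2 - 5*s - 6)/(s*(s^2 - 8*s + 7))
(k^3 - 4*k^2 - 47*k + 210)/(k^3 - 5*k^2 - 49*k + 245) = (k - 6)/(k - 7)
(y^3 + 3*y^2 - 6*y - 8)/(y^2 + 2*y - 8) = y + 1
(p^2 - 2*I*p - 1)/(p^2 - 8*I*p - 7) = (p - I)/(p - 7*I)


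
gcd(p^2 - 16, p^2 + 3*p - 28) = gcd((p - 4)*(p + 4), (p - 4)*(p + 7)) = p - 4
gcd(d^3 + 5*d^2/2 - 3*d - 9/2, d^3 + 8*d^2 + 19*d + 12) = d^2 + 4*d + 3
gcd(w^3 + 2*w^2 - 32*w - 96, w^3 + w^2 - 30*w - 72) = w^2 - 2*w - 24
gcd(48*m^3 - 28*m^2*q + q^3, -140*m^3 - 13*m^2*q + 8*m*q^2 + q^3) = -4*m + q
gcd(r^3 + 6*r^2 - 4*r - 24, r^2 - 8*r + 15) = 1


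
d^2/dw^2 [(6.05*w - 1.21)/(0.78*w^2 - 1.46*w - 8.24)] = ((19.5536 - 28.314*w)*(-0.78*w^2 + 1.46*w + 8.24) - (1.56*w - 1.46)*(3.12*w - 2.92)*(6.05*w - 1.21))/(-0.78*w^2 + 1.46*w + 8.24)^3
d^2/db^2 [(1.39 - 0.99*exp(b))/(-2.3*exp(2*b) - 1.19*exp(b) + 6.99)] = (5.2371*exp(4*b) - 32.12203*exp(3*b) + 84.08409*exp(2*b) - 83.12158*exp(b) + 36.80934)*exp(b)/(12.167*exp(6*b) + 18.8853*exp(5*b) - 101.16021*exp(4*b) - 113.104621*exp(3*b) + 307.439073*exp(2*b) + 174.430557*exp(b) - 341.532099)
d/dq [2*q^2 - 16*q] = 4*q - 16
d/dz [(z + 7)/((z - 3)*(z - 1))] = (-z^2 - 14*z + 31)/(z^4 - 8*z^3 + 22*z^2 - 24*z + 9)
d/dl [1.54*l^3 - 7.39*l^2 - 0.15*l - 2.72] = 4.62*l^2 - 14.78*l - 0.15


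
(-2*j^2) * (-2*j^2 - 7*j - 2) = 4*j^4 + 14*j^3 + 4*j^2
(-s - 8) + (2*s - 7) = s - 15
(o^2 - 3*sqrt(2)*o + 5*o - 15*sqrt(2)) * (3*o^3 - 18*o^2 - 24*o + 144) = 3*o^5 - 9*sqrt(2)*o^4 - 3*o^4 - 114*o^3 + 9*sqrt(2)*o^3 + 24*o^2 + 342*sqrt(2)*o^2 - 72*sqrt(2)*o + 720*o - 2160*sqrt(2)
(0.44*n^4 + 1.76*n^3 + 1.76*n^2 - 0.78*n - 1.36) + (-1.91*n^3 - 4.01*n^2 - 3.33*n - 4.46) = 0.44*n^4 - 0.15*n^3 - 2.25*n^2 - 4.11*n - 5.82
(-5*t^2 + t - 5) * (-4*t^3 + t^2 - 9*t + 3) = 20*t^5 - 9*t^4 + 66*t^3 - 29*t^2 + 48*t - 15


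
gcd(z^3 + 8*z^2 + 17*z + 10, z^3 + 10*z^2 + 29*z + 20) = z^2 + 6*z + 5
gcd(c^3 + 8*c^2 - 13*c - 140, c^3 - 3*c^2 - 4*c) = c - 4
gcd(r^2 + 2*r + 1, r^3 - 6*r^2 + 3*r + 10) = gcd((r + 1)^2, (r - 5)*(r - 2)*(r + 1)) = r + 1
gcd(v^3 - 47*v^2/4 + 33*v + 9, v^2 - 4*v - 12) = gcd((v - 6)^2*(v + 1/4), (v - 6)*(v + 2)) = v - 6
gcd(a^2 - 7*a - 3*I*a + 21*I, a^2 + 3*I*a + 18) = a - 3*I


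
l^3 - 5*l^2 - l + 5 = (l - 5)*(l - 1)*(l + 1)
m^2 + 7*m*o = m*(m + 7*o)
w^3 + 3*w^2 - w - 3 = (w - 1)*(w + 1)*(w + 3)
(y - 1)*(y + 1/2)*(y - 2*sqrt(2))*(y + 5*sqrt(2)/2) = y^4 - y^3/2 + sqrt(2)*y^3/2 - 21*y^2/2 - sqrt(2)*y^2/4 - sqrt(2)*y/4 + 5*y + 5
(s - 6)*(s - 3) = s^2 - 9*s + 18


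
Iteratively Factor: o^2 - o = (o)*(o - 1)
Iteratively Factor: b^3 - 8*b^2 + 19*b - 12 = (b - 4)*(b^2 - 4*b + 3) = (b - 4)*(b - 3)*(b - 1)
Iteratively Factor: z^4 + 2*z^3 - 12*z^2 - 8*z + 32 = (z - 2)*(z^3 + 4*z^2 - 4*z - 16) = (z - 2)*(z + 4)*(z^2 - 4) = (z - 2)*(z + 2)*(z + 4)*(z - 2)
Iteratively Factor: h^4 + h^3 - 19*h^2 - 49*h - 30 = (h + 1)*(h^3 - 19*h - 30) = (h + 1)*(h + 2)*(h^2 - 2*h - 15) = (h - 5)*(h + 1)*(h + 2)*(h + 3)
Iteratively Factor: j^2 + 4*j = (j + 4)*(j)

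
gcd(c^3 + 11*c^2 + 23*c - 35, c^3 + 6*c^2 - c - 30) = c + 5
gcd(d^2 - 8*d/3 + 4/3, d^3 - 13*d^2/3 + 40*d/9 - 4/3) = d - 2/3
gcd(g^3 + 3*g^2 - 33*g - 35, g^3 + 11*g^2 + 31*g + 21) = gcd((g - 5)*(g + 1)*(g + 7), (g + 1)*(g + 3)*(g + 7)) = g^2 + 8*g + 7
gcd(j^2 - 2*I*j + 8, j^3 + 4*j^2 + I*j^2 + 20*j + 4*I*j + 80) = j - 4*I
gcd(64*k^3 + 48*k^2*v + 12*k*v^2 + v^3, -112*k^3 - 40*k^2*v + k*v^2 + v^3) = 16*k^2 + 8*k*v + v^2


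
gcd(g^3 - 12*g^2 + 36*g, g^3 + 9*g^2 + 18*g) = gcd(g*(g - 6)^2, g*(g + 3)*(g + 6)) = g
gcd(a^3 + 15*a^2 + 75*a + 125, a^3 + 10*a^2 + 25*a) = a^2 + 10*a + 25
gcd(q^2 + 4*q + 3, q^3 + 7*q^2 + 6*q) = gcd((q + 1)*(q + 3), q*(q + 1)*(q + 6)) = q + 1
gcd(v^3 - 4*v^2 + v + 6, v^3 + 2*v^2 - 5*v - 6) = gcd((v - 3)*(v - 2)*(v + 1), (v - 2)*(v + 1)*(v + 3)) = v^2 - v - 2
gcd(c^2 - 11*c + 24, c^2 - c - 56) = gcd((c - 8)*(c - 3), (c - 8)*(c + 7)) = c - 8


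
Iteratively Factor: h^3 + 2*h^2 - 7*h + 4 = (h + 4)*(h^2 - 2*h + 1) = (h - 1)*(h + 4)*(h - 1)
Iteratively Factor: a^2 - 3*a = (a - 3)*(a)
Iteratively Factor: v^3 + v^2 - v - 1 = (v + 1)*(v^2 - 1) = (v - 1)*(v + 1)*(v + 1)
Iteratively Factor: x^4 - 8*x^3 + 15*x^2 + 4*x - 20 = (x - 2)*(x^3 - 6*x^2 + 3*x + 10) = (x - 5)*(x - 2)*(x^2 - x - 2) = (x - 5)*(x - 2)*(x + 1)*(x - 2)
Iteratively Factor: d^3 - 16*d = (d + 4)*(d^2 - 4*d) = (d - 4)*(d + 4)*(d)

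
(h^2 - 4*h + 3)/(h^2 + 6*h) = (h^2 - 4*h + 3)/(h*(h + 6))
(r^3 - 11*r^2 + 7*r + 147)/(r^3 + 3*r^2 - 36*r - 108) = (r^2 - 14*r + 49)/(r^2 - 36)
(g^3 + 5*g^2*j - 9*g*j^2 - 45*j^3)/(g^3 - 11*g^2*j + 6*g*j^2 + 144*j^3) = (g^2 + 2*g*j - 15*j^2)/(g^2 - 14*g*j + 48*j^2)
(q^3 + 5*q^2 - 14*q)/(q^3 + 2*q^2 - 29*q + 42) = q/(q - 3)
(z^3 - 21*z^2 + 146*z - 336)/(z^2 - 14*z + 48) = z - 7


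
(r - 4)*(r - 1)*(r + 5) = r^3 - 21*r + 20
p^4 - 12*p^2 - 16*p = p*(p - 4)*(p + 2)^2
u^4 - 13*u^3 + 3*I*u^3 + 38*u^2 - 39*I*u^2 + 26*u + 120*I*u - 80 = (u - 8)*(u - 5)*(u + I)*(u + 2*I)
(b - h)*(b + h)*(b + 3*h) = b^3 + 3*b^2*h - b*h^2 - 3*h^3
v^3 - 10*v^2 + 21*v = v*(v - 7)*(v - 3)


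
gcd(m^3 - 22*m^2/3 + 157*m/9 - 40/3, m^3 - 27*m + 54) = m - 3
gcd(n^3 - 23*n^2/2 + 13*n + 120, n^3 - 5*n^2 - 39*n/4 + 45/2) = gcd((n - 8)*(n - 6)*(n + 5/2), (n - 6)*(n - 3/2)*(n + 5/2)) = n^2 - 7*n/2 - 15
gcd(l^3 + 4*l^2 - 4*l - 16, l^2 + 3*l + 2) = l + 2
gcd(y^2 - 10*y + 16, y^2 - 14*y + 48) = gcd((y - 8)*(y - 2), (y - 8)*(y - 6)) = y - 8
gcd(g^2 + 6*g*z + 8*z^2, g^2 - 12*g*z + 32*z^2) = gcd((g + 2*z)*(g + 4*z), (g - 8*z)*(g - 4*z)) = 1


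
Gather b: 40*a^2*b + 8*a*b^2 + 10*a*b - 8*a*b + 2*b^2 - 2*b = b^2*(8*a + 2) + b*(40*a^2 + 2*a - 2)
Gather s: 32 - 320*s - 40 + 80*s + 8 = -240*s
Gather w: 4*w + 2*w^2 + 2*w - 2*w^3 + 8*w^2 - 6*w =-2*w^3 + 10*w^2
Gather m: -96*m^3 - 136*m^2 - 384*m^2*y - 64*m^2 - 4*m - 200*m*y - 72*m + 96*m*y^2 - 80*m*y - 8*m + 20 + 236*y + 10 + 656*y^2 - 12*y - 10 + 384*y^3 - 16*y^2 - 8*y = -96*m^3 + m^2*(-384*y - 200) + m*(96*y^2 - 280*y - 84) + 384*y^3 + 640*y^2 + 216*y + 20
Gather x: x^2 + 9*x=x^2 + 9*x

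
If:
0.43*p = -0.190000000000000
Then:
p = -0.44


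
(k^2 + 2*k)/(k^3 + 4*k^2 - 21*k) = (k + 2)/(k^2 + 4*k - 21)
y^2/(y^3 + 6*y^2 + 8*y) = y/(y^2 + 6*y + 8)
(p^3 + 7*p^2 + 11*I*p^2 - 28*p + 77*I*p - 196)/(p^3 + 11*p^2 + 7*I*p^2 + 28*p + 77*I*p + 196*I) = (p + 4*I)/(p + 4)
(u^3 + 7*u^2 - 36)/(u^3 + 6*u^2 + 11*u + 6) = (u^2 + 4*u - 12)/(u^2 + 3*u + 2)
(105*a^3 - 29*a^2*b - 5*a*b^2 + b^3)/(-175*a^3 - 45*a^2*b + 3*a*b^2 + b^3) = (-3*a + b)/(5*a + b)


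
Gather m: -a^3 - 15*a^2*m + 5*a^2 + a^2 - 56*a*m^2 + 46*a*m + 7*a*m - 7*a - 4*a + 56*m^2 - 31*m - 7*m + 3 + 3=-a^3 + 6*a^2 - 11*a + m^2*(56 - 56*a) + m*(-15*a^2 + 53*a - 38) + 6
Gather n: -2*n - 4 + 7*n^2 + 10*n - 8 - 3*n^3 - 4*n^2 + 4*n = -3*n^3 + 3*n^2 + 12*n - 12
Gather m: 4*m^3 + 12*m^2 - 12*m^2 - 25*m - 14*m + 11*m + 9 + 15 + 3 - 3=4*m^3 - 28*m + 24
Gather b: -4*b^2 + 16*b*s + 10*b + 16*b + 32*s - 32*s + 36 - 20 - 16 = -4*b^2 + b*(16*s + 26)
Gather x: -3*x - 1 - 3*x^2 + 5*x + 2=-3*x^2 + 2*x + 1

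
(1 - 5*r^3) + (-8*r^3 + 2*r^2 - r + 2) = -13*r^3 + 2*r^2 - r + 3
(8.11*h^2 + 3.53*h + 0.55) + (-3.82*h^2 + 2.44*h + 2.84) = 4.29*h^2 + 5.97*h + 3.39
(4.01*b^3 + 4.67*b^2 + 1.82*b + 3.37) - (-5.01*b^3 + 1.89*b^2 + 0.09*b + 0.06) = 9.02*b^3 + 2.78*b^2 + 1.73*b + 3.31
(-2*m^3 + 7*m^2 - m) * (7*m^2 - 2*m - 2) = -14*m^5 + 53*m^4 - 17*m^3 - 12*m^2 + 2*m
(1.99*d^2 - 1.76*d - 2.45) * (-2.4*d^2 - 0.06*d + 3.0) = -4.776*d^4 + 4.1046*d^3 + 11.9556*d^2 - 5.133*d - 7.35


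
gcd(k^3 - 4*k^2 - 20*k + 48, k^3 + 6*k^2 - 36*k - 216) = k - 6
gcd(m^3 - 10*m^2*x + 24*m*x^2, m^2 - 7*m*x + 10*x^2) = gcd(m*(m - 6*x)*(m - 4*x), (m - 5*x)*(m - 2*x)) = 1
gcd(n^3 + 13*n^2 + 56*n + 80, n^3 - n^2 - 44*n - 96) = n + 4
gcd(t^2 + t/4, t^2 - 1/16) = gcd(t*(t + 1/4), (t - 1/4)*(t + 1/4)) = t + 1/4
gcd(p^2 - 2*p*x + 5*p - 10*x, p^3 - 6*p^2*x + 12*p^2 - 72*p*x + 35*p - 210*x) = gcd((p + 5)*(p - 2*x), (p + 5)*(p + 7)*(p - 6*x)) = p + 5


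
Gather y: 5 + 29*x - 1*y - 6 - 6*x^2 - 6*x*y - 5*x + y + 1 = -6*x^2 - 6*x*y + 24*x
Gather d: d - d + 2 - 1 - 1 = 0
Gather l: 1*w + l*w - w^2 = l*w - w^2 + w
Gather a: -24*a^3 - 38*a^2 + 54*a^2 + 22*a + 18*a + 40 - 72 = -24*a^3 + 16*a^2 + 40*a - 32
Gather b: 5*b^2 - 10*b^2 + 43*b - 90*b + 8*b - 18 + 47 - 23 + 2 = -5*b^2 - 39*b + 8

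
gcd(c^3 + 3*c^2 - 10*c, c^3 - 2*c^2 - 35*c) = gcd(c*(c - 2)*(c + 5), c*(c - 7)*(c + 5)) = c^2 + 5*c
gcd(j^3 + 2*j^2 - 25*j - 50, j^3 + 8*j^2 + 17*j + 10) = j^2 + 7*j + 10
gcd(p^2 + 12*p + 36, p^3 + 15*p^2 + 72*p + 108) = p^2 + 12*p + 36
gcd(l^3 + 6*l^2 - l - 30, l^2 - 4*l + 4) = l - 2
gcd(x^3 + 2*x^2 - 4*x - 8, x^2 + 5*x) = 1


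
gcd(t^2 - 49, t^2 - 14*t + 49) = t - 7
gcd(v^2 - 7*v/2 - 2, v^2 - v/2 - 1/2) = v + 1/2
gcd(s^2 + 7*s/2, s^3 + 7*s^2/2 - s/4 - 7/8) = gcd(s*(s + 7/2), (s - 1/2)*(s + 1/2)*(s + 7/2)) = s + 7/2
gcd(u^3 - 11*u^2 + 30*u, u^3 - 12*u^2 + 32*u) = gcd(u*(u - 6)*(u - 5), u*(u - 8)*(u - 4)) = u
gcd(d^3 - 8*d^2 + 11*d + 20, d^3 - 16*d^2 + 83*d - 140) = d^2 - 9*d + 20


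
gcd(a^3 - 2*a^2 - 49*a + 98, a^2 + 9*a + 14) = a + 7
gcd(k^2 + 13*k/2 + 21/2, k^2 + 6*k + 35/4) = k + 7/2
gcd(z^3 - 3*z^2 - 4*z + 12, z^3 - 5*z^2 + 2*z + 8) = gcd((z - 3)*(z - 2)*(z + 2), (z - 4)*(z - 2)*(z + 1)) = z - 2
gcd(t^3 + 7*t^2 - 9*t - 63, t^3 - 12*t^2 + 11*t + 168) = t + 3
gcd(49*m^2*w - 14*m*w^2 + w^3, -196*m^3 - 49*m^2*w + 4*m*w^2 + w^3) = -7*m + w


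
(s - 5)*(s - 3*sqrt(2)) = s^2 - 5*s - 3*sqrt(2)*s + 15*sqrt(2)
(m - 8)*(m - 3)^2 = m^3 - 14*m^2 + 57*m - 72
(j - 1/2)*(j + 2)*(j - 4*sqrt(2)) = j^3 - 4*sqrt(2)*j^2 + 3*j^2/2 - 6*sqrt(2)*j - j + 4*sqrt(2)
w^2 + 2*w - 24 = (w - 4)*(w + 6)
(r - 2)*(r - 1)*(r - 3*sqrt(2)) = r^3 - 3*sqrt(2)*r^2 - 3*r^2 + 2*r + 9*sqrt(2)*r - 6*sqrt(2)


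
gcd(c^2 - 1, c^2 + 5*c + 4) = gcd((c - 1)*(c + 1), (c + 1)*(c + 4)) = c + 1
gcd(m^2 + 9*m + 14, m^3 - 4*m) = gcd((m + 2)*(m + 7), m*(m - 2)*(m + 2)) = m + 2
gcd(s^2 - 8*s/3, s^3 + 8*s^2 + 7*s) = s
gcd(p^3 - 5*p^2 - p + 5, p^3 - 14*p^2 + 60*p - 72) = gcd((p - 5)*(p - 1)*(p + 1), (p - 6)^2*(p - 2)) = 1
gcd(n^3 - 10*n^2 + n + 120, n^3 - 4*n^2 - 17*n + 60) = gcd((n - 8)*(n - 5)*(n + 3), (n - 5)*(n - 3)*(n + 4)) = n - 5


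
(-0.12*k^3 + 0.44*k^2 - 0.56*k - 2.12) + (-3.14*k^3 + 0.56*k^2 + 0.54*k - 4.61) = -3.26*k^3 + 1.0*k^2 - 0.02*k - 6.73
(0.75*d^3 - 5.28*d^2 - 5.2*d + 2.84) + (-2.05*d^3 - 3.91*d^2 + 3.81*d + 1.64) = -1.3*d^3 - 9.19*d^2 - 1.39*d + 4.48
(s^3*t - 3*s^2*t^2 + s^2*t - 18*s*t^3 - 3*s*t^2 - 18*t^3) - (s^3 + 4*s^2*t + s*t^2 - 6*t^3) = s^3*t - s^3 - 3*s^2*t^2 - 3*s^2*t - 18*s*t^3 - 4*s*t^2 - 12*t^3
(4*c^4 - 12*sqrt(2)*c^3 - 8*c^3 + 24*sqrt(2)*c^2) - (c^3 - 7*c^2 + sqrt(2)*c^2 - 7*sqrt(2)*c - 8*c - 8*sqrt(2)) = 4*c^4 - 12*sqrt(2)*c^3 - 9*c^3 + 7*c^2 + 23*sqrt(2)*c^2 + 8*c + 7*sqrt(2)*c + 8*sqrt(2)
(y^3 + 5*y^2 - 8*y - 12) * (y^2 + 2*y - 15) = y^5 + 7*y^4 - 13*y^3 - 103*y^2 + 96*y + 180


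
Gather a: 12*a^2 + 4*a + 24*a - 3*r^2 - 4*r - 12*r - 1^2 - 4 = 12*a^2 + 28*a - 3*r^2 - 16*r - 5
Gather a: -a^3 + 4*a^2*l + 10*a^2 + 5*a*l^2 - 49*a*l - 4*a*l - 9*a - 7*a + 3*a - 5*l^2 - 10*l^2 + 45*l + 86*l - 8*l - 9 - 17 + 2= -a^3 + a^2*(4*l + 10) + a*(5*l^2 - 53*l - 13) - 15*l^2 + 123*l - 24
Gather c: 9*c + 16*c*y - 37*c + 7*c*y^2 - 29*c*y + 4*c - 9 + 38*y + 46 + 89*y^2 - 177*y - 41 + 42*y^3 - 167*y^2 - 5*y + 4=c*(7*y^2 - 13*y - 24) + 42*y^3 - 78*y^2 - 144*y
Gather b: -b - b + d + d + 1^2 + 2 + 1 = -2*b + 2*d + 4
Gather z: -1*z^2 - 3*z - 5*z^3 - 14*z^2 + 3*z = -5*z^3 - 15*z^2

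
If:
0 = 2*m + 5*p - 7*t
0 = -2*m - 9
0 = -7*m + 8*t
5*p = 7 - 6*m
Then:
No Solution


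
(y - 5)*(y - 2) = y^2 - 7*y + 10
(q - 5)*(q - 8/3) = q^2 - 23*q/3 + 40/3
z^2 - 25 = (z - 5)*(z + 5)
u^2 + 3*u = u*(u + 3)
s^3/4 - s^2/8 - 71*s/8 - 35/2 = (s/4 + 1)*(s - 7)*(s + 5/2)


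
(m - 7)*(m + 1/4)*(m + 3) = m^3 - 15*m^2/4 - 22*m - 21/4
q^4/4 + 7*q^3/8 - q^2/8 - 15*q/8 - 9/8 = (q/4 + 1/4)*(q - 3/2)*(q + 1)*(q + 3)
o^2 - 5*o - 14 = (o - 7)*(o + 2)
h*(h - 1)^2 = h^3 - 2*h^2 + h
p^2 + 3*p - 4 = (p - 1)*(p + 4)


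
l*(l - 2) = l^2 - 2*l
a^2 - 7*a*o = a*(a - 7*o)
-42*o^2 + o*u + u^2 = (-6*o + u)*(7*o + u)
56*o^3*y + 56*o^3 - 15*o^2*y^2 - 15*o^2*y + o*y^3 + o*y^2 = (-8*o + y)*(-7*o + y)*(o*y + o)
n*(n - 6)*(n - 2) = n^3 - 8*n^2 + 12*n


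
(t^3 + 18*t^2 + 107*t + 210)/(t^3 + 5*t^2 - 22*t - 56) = (t^2 + 11*t + 30)/(t^2 - 2*t - 8)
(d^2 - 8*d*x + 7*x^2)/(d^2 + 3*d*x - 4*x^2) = (d - 7*x)/(d + 4*x)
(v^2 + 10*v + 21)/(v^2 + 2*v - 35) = (v + 3)/(v - 5)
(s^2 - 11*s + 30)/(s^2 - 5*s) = (s - 6)/s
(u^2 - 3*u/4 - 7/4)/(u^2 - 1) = (u - 7/4)/(u - 1)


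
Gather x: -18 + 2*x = 2*x - 18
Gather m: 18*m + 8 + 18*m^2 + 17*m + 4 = 18*m^2 + 35*m + 12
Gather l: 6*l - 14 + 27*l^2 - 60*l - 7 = 27*l^2 - 54*l - 21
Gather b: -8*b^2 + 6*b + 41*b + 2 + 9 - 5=-8*b^2 + 47*b + 6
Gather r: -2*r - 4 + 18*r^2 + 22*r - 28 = 18*r^2 + 20*r - 32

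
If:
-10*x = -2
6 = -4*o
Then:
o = -3/2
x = 1/5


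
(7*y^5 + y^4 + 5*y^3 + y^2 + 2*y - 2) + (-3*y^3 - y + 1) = 7*y^5 + y^4 + 2*y^3 + y^2 + y - 1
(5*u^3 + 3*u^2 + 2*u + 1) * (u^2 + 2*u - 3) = 5*u^5 + 13*u^4 - 7*u^3 - 4*u^2 - 4*u - 3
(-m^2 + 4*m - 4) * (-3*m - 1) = 3*m^3 - 11*m^2 + 8*m + 4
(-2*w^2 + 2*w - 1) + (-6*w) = -2*w^2 - 4*w - 1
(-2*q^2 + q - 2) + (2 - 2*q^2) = -4*q^2 + q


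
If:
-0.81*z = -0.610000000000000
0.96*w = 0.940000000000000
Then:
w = 0.98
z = 0.75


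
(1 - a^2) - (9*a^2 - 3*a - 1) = -10*a^2 + 3*a + 2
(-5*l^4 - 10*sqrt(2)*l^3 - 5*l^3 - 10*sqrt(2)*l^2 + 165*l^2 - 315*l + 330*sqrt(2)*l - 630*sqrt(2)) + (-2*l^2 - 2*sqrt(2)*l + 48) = -5*l^4 - 10*sqrt(2)*l^3 - 5*l^3 - 10*sqrt(2)*l^2 + 163*l^2 - 315*l + 328*sqrt(2)*l - 630*sqrt(2) + 48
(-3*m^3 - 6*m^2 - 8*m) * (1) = -3*m^3 - 6*m^2 - 8*m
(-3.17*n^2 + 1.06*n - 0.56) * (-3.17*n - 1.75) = 10.0489*n^3 + 2.1873*n^2 - 0.0797999999999999*n + 0.98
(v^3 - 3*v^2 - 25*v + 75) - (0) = v^3 - 3*v^2 - 25*v + 75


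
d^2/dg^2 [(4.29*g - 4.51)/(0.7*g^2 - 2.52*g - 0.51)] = ((27.9356 - 18.018*g)*(-0.7*g^2 + 2.52*g + 0.51) - (1.4*g - 2.52)*(2.8*g - 5.04)*(4.29*g - 4.51))/(-0.7*g^2 + 2.52*g + 0.51)^3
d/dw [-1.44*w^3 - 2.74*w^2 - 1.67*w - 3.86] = -4.32*w^2 - 5.48*w - 1.67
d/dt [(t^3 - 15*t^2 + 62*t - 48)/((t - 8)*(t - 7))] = (t^2 - 14*t + 43)/(t^2 - 14*t + 49)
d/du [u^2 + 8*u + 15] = 2*u + 8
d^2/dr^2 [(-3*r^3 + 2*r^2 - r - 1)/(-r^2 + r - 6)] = 2*(-16*r^3 - 15*r^2 + 303*r - 71)/(r^6 - 3*r^5 + 21*r^4 - 37*r^3 + 126*r^2 - 108*r + 216)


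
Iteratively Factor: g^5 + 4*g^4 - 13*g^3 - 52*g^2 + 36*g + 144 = (g - 2)*(g^4 + 6*g^3 - g^2 - 54*g - 72) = (g - 2)*(g + 2)*(g^3 + 4*g^2 - 9*g - 36) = (g - 2)*(g + 2)*(g + 3)*(g^2 + g - 12) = (g - 2)*(g + 2)*(g + 3)*(g + 4)*(g - 3)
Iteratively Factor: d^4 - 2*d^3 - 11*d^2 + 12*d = (d - 4)*(d^3 + 2*d^2 - 3*d) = (d - 4)*(d - 1)*(d^2 + 3*d) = d*(d - 4)*(d - 1)*(d + 3)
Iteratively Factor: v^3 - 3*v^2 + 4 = (v + 1)*(v^2 - 4*v + 4) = (v - 2)*(v + 1)*(v - 2)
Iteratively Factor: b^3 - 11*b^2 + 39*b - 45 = (b - 3)*(b^2 - 8*b + 15) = (b - 5)*(b - 3)*(b - 3)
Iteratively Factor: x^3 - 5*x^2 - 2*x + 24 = (x - 3)*(x^2 - 2*x - 8) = (x - 3)*(x + 2)*(x - 4)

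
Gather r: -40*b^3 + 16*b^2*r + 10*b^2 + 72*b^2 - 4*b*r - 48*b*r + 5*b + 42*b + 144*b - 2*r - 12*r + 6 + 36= -40*b^3 + 82*b^2 + 191*b + r*(16*b^2 - 52*b - 14) + 42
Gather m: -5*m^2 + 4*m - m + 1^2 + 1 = -5*m^2 + 3*m + 2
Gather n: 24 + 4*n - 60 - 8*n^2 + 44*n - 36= -8*n^2 + 48*n - 72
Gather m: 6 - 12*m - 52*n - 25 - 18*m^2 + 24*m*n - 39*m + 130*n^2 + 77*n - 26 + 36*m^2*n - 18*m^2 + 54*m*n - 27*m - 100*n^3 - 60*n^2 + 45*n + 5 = m^2*(36*n - 36) + m*(78*n - 78) - 100*n^3 + 70*n^2 + 70*n - 40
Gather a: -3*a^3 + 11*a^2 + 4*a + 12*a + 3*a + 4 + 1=-3*a^3 + 11*a^2 + 19*a + 5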